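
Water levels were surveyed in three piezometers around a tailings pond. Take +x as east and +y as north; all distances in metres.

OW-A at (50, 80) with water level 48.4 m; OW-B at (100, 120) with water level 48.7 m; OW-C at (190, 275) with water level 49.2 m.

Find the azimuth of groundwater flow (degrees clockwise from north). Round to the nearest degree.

274°

Taking OW-A as reference: OW-B−OW-A = (50, 40, +0.3); OW-C−OW-A = (140, 195, +0.8).
Solve a·Δx + b·Δy = Δh: det = 50·195 − 140·40 = 4150.
∂h/∂x = [(+0.3)·195 − (+0.8)·40] / 4150 = +0.006386
∂h/∂y = [50·(+0.8) − 140·(+0.3)] / 4150 = -0.0004819
Flow direction (−∇h) has components (-0.006386 E, +0.0004819 N).
Azimuth = atan2(E, N) = atan2(-0.006386, +0.0004819) = 274.3° ≈ 274°.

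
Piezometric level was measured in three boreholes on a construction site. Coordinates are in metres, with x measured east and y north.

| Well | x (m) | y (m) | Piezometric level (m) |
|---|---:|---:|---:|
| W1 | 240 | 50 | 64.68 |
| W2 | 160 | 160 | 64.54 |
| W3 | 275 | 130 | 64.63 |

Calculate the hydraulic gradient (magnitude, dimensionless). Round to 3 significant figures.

0.00103

Taking W1 as reference: W2−W1 = (-80, 110, -0.14); W3−W1 = (35, 80, -0.05).
Determinant of the coordinate differences = (-80)·80 − 35·110 = -10250.
∂h/∂x = [(-0.14)·80 − (-0.05)·110] / -10250 = +0.0005561
∂h/∂y = [(-80)·(-0.05) − 35·(-0.14)] / -10250 = -0.0008683
|∇h| = √(0.0005561² + -0.0008683²) = 0.001031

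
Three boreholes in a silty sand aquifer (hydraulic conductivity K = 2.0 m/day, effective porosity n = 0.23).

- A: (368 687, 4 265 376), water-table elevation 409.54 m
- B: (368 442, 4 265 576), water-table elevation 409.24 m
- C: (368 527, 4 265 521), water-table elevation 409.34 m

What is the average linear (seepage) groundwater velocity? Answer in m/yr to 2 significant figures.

Taking A as reference: B−A = (-245, 200, -0.30); C−A = (-160, 145, -0.20).
Solve a·Δx + b·Δy = Δh: det = (-245)·145 − (-160)·200 = -3525.
∂h/∂x = [(-0.30)·145 − (-0.20)·200] / -3525 = +0.0009929
∂h/∂y = [(-245)·(-0.20) − (-160)·(-0.30)] / -3525 = -0.0002837
|∇h| = √(0.0009929² + -0.0002837²) = 0.001033
Seepage velocity v = K·i/n = 2.0 × 0.001033 / 0.23 = 0.008983 m/day = 3.281 m/yr.

3.3 m/yr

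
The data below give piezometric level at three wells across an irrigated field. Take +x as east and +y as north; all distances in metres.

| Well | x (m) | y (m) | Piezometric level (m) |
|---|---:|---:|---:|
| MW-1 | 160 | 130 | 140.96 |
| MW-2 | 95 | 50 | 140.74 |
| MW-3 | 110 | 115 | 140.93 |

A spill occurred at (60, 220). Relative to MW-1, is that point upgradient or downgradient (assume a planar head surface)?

Differences from MW-1: to MW-2 (Δx, Δy, Δh) = (-65, -80, -0.22); to MW-3 = (-50, -15, -0.03).
Determinant of the coordinate differences = (-65)·(-15) − (-50)·(-80) = -3025.
∂h/∂x = [(-0.22)·(-15) − (-0.03)·(-80)] / -3025 = -0.0002975
∂h/∂y = [(-65)·(-0.03) − (-50)·(-0.22)] / -3025 = +0.002992
Head at (60, 220) = 140.96 + (-0.0002975)·(-100) + (+0.002992)·(90) = 141.26 m.
That is higher than the 140.96 m at MW-1, so the point is upgradient.

upgradient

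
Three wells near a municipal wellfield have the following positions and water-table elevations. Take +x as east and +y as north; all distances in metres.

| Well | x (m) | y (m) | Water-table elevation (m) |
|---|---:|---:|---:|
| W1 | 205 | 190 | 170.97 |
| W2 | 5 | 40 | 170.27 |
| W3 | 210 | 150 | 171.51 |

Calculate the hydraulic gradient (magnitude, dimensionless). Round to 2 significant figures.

Three-point gradient (reference W1): Δ to W2 = (-200, -150, -0.70), Δ to W3 = (5, -40, +0.54).
∂h/∂x = +0.01246, ∂h/∂y = -0.01194 (det = 8750).
|∇h| = √(0.01246² + -0.01194²) = 0.01726

0.017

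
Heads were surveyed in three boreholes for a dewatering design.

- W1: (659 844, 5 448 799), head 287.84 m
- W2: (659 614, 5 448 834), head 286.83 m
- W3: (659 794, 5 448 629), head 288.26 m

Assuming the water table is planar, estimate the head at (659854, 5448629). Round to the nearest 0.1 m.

288.5 m

Differences from W1: to W2 (Δx, Δy, Δh) = (-230, 35, -1.01); to W3 = (-50, -170, +0.42).
Solve a·Δx + b·Δy = Δh: det = (-230)·(-170) − (-50)·35 = 40850.
∂h/∂x = [(-1.01)·(-170) − (+0.42)·35] / 40850 = +0.003843
∂h/∂y = [(-230)·(+0.42) − (-50)·(-1.01)] / 40850 = -0.003601
h(659854, 5448629) = 287.84 + (+0.003843)·(10) + (-0.003601)·(-170) = 287.84 +0.038 +0.612 = 288.491 m.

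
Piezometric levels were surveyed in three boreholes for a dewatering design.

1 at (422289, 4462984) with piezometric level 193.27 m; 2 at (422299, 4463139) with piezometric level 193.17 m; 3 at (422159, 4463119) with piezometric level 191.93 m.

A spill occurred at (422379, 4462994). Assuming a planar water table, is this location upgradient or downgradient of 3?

upgradient

Three-point gradient (reference 1): Δ to 2 = (10, 155, -0.10), Δ to 3 = (-130, 135, -1.34).
∂h/∂x = +0.009033, ∂h/∂y = -0.001228 (det = 21500).
Head at (422379, 4462994) = 193.27 + (+0.009033)·(90) + (-0.001228)·(10) = 194.07 m.
That is higher than the 191.93 m at 3, so the point is upgradient.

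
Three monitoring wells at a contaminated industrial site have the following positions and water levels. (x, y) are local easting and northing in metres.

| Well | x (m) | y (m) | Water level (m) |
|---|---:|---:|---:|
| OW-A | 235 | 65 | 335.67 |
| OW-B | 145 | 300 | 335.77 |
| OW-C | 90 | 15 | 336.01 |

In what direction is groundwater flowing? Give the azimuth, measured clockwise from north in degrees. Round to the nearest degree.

Differences from OW-A: to OW-B (Δx, Δy, Δh) = (-90, 235, +0.10); to OW-C = (-145, -50, +0.34).
Determinant of the coordinate differences = (-90)·(-50) − (-145)·235 = 38575.
∂h/∂x = [(+0.10)·(-50) − (+0.34)·235] / 38575 = -0.002201
∂h/∂y = [(-90)·(+0.34) − (-145)·(+0.10)] / 38575 = -0.0004174
Flow direction (−∇h) has components (+0.002201 E, +0.0004174 N).
Azimuth = atan2(E, N) = atan2(+0.002201, +0.0004174) = 79.3° ≈ 079°.

079°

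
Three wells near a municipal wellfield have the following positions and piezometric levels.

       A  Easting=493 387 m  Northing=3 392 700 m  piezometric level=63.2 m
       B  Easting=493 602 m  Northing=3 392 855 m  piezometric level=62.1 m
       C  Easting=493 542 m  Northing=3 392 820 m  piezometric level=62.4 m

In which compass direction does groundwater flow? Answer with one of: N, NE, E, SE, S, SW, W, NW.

E

Differences from A: to B (Δx, Δy, Δh) = (215, 155, -1.1); to C = (155, 120, -0.8).
Solve a·Δx + b·Δy = Δh: det = 215·120 − 155·155 = 1775.
∂h/∂x = [(-1.1)·120 − (-0.8)·155] / 1775 = -0.004507
∂h/∂y = [215·(-0.8) − 155·(-1.1)] / 1775 = -0.0008451
Flow = −∇h = (+0.004507 east, +0.0008451 north), which points east.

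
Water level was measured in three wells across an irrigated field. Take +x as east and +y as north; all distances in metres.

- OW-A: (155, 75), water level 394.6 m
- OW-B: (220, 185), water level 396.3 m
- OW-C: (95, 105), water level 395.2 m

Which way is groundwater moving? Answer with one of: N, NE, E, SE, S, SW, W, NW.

Differences from OW-A: to OW-B (Δx, Δy, Δh) = (65, 110, +1.7); to OW-C = (-60, 30, +0.6).
Determinant of the coordinate differences = 65·30 − (-60)·110 = 8550.
∂h/∂x = [(+1.7)·30 − (+0.6)·110] / 8550 = -0.001754
∂h/∂y = [65·(+0.6) − (-60)·(+1.7)] / 8550 = +0.01649
Flow = −∇h = (+0.001754 east, -0.01649 north), which points south.

S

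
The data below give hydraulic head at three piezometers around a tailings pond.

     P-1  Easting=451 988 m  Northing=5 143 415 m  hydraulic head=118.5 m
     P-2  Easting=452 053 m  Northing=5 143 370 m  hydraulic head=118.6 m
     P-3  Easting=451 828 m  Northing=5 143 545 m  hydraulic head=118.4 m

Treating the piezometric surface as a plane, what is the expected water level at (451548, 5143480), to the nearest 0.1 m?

With h = a·x + b·y + c and P-1 as origin, the differences give:
  65·a + (-45)·b = +0.1
  (-160)·a + 130·b = -0.1
Eliminate b (×130 and ×(-45), subtract): 1250·a = 8.50 → a = ∂h/∂x = +0.006800
Back-substitute: b = ∂h/∂y = +0.007600.
h(451548, 5143480) = 118.5 + (+0.006800)·(-440) + (+0.007600)·(65) = 118.5 -2.992 +0.494 = 116.002 m.

116.0 m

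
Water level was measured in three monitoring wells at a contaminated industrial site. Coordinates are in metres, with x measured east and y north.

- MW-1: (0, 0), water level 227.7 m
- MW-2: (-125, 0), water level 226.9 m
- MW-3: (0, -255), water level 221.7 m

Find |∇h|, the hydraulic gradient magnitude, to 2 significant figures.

∂h/∂x = (226.9 − 227.7) / (-125 − 0) = +0.006400
∂h/∂y = (221.7 − 227.7) / (-255 − 0) = +0.02353
|∇h| = √(0.006400² + 0.02353²) = 0.02438

0.024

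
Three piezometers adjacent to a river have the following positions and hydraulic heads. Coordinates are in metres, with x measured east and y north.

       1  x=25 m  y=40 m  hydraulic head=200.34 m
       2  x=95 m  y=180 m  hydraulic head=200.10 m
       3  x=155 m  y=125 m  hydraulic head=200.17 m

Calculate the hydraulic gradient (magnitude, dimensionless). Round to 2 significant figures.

Differences from 1: to 2 (Δx, Δy, Δh) = (70, 140, -0.24); to 3 = (130, 85, -0.17).
Solve a·Δx + b·Δy = Δh: det = 70·85 − 130·140 = -12250.
∂h/∂x = [(-0.24)·85 − (-0.17)·140] / -12250 = -0.0002776
∂h/∂y = [70·(-0.17) − 130·(-0.24)] / -12250 = -0.001576
|∇h| = √(-0.0002776² + -0.001576²) = 0.0016

0.0016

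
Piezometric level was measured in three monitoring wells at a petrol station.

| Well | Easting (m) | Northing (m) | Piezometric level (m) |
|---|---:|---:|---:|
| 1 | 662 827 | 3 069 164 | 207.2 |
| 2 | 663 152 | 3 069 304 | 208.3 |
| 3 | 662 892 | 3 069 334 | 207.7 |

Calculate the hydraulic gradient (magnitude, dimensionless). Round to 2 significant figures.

Differences from 1: to 2 (Δx, Δy, Δh) = (325, 140, +1.1); to 3 = (65, 170, +0.5).
Determinant of the coordinate differences = 325·170 − 65·140 = 46150.
∂h/∂x = [(+1.1)·170 − (+0.5)·140] / 46150 = +0.002535
∂h/∂y = [325·(+0.5) − 65·(+1.1)] / 46150 = +0.001972
|∇h| = √(0.002535² + 0.001972²) = 0.003212

0.0032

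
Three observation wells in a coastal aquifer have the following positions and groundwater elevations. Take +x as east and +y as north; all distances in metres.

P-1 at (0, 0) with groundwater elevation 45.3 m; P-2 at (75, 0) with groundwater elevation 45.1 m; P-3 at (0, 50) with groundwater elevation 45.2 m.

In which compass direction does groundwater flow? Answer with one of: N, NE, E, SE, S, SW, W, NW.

∂h/∂x = (45.1 − 45.3) / (75 − 0) = -0.002667
∂h/∂y = (45.2 − 45.3) / (50 − 0) = -0.002000
Flow = −∇h = (+0.002667 east, +0.002000 north), which points northeast.

NE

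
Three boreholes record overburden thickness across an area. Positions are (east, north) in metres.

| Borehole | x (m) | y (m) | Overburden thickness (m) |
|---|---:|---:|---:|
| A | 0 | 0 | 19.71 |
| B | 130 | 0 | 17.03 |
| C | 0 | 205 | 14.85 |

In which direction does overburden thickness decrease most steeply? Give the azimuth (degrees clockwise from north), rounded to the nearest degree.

∂d/∂x = (17.03 − 19.71) / (130 − 0) = -0.02062
∂d/∂y = (14.85 − 19.71) / (205 − 0) = -0.02371
Steepest decrease is along −∇f: components (+0.02062 E, +0.02371 N).
Azimuth = atan2(+0.02062, +0.02371) = 41.0° ≈ 041°.

041°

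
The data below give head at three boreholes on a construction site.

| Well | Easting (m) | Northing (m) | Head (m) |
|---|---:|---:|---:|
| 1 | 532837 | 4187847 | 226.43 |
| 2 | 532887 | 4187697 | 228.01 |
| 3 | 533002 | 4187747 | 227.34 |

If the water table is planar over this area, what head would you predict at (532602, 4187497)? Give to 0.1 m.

230.5 m

Differences from 1: to 2 (Δx, Δy, Δh) = (50, -150, +1.58); to 3 = (165, -100, +0.91).
Determinant of the coordinate differences = 50·(-100) − 165·(-150) = 19750.
∂h/∂x = [(+1.58)·(-100) − (+0.91)·(-150)] / 19750 = -0.001089
∂h/∂y = [50·(+0.91) − 165·(+1.58)] / 19750 = -0.01090
h(532602, 4187497) = 226.43 + (-0.001089)·(-235) + (-0.01090)·(-350) = 226.43 +0.256 +3.814 = 230.499 m.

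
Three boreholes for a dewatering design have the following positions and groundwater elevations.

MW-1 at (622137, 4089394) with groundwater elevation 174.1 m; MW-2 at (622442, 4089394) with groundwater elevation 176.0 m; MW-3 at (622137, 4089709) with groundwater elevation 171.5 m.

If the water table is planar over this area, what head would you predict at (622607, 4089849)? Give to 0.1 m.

173.3 m

∂h/∂x = (176.0 − 174.1) / (622442 − 622137) = +0.006230
∂h/∂y = (171.5 − 174.1) / (4089709 − 4089394) = -0.008254
h(622607, 4089849) = 174.1 + (+0.006230)·(470) + (-0.008254)·(455) = 174.1 +2.928 -3.756 = 173.272 m.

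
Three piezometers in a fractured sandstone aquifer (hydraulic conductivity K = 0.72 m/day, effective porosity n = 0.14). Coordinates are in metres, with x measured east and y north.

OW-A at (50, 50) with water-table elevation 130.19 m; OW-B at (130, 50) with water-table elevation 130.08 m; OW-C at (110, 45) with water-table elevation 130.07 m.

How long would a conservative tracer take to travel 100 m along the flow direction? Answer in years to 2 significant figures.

With h = a·x + b·y + c and OW-A as origin, the differences give:
  80·a + 0·b = -0.11
  60·a + (-5)·b = -0.12
Eliminate b (×(-5) and ×0, subtract): -400·a = 0.550 → a = ∂h/∂x = -0.001375
Back-substitute: b = ∂h/∂y = +0.007500.
|∇h| = √(-0.001375² + 0.007500²) = 0.007625
Seepage velocity v = K·i/n = 0.72 × 0.007625 / 0.14 = 0.03921 m/day.
t = 100 / 0.03921 = 2550 days = 6.98 years.

7.0 years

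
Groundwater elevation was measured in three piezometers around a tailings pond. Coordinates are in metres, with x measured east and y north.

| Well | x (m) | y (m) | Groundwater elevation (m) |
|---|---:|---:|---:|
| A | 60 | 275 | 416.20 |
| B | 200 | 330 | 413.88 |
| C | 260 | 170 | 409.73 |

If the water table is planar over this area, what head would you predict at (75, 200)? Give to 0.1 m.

Differences from A: to B (Δx, Δy, Δh) = (140, 55, -2.32); to C = (200, -105, -6.47).
Solve a·Δx + b·Δy = Δh: det = 140·(-105) − 200·55 = -25700.
∂h/∂x = [(-2.32)·(-105) − (-6.47)·55] / -25700 = -0.02332
∂h/∂y = [140·(-6.47) − 200·(-2.32)] / -25700 = +0.01719
h(75, 200) = 416.20 + (-0.02332)·(15) + (+0.01719)·(-75) = 416.20 -0.350 -1.289 = 414.561 m.

414.6 m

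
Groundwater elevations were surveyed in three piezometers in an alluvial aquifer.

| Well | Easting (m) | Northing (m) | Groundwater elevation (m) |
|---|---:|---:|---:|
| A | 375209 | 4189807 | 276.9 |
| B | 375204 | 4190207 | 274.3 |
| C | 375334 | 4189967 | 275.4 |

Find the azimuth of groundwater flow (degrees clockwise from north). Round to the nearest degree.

029°

Three-point gradient (reference A): Δ to B = (-5, 400, -2.6), Δ to C = (125, 160, -1.5).
∂h/∂x = -0.003622, ∂h/∂y = -0.006545 (det = -50800).
Flow direction (−∇h) has components (+0.003622 E, +0.006545 N).
Azimuth = atan2(E, N) = atan2(+0.003622, +0.006545) = 29.0° ≈ 029°.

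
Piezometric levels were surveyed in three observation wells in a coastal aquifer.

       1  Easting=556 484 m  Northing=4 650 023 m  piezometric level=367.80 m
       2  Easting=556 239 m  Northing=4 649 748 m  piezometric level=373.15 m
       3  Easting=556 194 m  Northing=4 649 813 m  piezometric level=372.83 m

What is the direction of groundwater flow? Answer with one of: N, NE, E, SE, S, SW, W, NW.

With h = a·x + b·y + c and 1 as origin, the differences give:
  (-245)·a + (-275)·b = +5.35
  (-290)·a + (-210)·b = +5.03
Eliminate b (×(-210) and ×(-275), subtract): -28300·a = 259.750 → a = ∂h/∂x = -0.009178
Back-substitute: b = ∂h/∂y = -0.01128.
Flow = −∇h = (+0.009178 east, +0.01128 north), which points northeast.

NE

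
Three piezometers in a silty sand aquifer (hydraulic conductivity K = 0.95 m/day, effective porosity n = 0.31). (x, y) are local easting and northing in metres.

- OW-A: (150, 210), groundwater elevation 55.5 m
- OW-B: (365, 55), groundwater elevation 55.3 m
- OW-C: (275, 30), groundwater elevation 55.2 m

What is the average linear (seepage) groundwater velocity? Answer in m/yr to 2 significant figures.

2.4 m/yr

With h = a·x + b·y + c and OW-A as origin, the differences give:
  215·a + (-155)·b = -0.2
  125·a + (-180)·b = -0.3
Eliminate b (×(-180) and ×(-155), subtract): -19325·a = -10.50 → a = ∂h/∂x = +0.0005433
Back-substitute: b = ∂h/∂y = +0.002044.
|∇h| = √(0.0005433² + 0.002044²) = 0.002115
Seepage velocity v = K·i/n = 0.95 × 0.002115 / 0.31 = 0.006481 m/day = 2.367 m/yr.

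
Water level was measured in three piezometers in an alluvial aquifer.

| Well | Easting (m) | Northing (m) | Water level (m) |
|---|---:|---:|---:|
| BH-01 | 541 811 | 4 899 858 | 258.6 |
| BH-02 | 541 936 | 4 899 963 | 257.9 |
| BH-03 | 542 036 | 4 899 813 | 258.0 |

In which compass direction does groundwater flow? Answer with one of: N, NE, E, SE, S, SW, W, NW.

With h = a·x + b·y + c and BH-01 as origin, the differences give:
  125·a + 105·b = -0.7
  225·a + (-45)·b = -0.6
Eliminate b (×(-45) and ×105, subtract): -29250·a = 94.50 → a = ∂h/∂x = -0.003231
Back-substitute: b = ∂h/∂y = -0.002821.
Flow = −∇h = (+0.003231 east, +0.002821 north), which points northeast.

NE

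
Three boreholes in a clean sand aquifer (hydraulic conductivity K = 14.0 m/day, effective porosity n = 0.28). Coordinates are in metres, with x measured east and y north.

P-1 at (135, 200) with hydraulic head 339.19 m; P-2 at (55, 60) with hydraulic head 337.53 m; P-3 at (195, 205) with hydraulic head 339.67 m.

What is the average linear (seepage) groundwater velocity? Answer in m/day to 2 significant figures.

0.53 m/day

Taking P-1 as reference: P-2−P-1 = (-80, -140, -1.66); P-3−P-1 = (60, 5, +0.48).
Solve a·Δx + b·Δy = Δh: det = (-80)·5 − 60·(-140) = 8000.
∂h/∂x = [(-1.66)·5 − (+0.48)·(-140)] / 8000 = +0.007363
∂h/∂y = [(-80)·(+0.48) − 60·(-1.66)] / 8000 = +0.007650
|∇h| = √(0.007363² + 0.007650²) = 0.01062
Seepage velocity v = K·i/n = 14.0 × 0.01062 / 0.28 = 0.531 m/day.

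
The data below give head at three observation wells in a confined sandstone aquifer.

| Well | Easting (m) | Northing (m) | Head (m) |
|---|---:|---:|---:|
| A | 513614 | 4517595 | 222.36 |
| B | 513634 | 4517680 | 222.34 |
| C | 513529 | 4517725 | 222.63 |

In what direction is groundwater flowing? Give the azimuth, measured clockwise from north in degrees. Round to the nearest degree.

098°

With h = a·x + b·y + c and A as origin, the differences give:
  20·a + 85·b = -0.02
  (-85)·a + 130·b = +0.27
Eliminate b (×130 and ×85, subtract): 9825·a = -25.550 → a = ∂h/∂x = -0.002601
Back-substitute: b = ∂h/∂y = +0.0003766.
Flow direction (−∇h) has components (+0.002601 E, -0.0003766 N).
Azimuth = atan2(E, N) = atan2(+0.002601, -0.0003766) = 98.2° ≈ 098°.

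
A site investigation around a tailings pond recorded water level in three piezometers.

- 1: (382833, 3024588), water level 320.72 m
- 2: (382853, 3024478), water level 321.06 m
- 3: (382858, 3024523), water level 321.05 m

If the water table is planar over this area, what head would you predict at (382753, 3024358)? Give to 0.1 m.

With h = a·x + b·y + c and 1 as origin, the differences give:
  20·a + (-110)·b = +0.34
  25·a + (-65)·b = +0.33
Eliminate b (×(-65) and ×(-110), subtract): 1450·a = 14.200 → a = ∂h/∂x = +0.009793
Back-substitute: b = ∂h/∂y = -0.001310.
h(382753, 3024358) = 320.72 + (+0.009793)·(-80) + (-0.001310)·(-230) = 320.72 -0.783 +0.301 = 320.238 m.

320.2 m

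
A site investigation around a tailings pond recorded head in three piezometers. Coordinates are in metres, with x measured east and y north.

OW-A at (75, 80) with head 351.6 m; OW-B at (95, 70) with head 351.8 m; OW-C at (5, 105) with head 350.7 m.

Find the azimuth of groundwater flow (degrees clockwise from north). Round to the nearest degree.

225°

Differences from OW-A: to OW-B (Δx, Δy, Δh) = (20, -10, +0.2); to OW-C = (-70, 25, -0.9).
Determinant of the coordinate differences = 20·25 − (-70)·(-10) = -200.
∂h/∂x = [(+0.2)·25 − (-0.9)·(-10)] / -200 = +0.02000
∂h/∂y = [20·(-0.9) − (-70)·(+0.2)] / -200 = +0.02000
Flow direction (−∇h) has components (-0.02000 E, -0.02000 N).
Azimuth = atan2(E, N) = atan2(-0.02000, -0.02000) = 225.0° ≈ 225°.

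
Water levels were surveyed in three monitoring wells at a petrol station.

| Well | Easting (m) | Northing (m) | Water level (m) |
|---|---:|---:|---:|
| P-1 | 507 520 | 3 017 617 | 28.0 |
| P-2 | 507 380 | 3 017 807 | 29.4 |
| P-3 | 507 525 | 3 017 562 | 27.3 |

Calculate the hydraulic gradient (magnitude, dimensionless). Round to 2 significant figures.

Taking P-1 as reference: P-2−P-1 = (-140, 190, +1.4); P-3−P-1 = (5, -55, -0.7).
Solve a·Δx + b·Δy = Δh: det = (-140)·(-55) − 5·190 = 6750.
∂h/∂x = [(+1.4)·(-55) − (-0.7)·190] / 6750 = +0.008296
∂h/∂y = [(-140)·(-0.7) − 5·(+1.4)] / 6750 = +0.01348
|∇h| = √(0.008296² + 0.01348²) = 0.01583

0.016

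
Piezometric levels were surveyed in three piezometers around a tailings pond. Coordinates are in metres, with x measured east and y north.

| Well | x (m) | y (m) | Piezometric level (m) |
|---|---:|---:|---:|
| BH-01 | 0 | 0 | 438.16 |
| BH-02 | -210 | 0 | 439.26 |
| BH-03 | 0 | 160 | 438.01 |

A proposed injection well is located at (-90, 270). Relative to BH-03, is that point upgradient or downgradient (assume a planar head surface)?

upgradient

∂h/∂x = (439.26 − 438.16) / (-210 − 0) = -0.005238
∂h/∂y = (438.01 − 438.16) / (160 − 0) = -0.0009375
Head at (-90, 270) = 438.16 + (-0.005238)·(-90) + (-0.0009375)·(270) = 438.38 m.
That is higher than the 438.01 m at BH-03, so the point is upgradient.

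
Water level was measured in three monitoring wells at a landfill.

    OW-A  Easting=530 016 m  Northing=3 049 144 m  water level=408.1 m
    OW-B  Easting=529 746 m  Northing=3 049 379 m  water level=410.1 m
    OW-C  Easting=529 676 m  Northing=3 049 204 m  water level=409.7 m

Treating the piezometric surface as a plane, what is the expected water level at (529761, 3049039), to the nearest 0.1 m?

Three-point gradient (reference OW-A): Δ to OW-B = (-270, 235, +2.0), Δ to OW-C = (-340, 60, +1.6).
∂h/∂x = -0.004019, ∂h/∂y = +0.003893 (det = 63700).
h(529761, 3049039) = 408.1 + (-0.004019)·(-255) + (+0.003893)·(-105) = 408.1 +1.025 -0.409 = 408.716 m.

408.7 m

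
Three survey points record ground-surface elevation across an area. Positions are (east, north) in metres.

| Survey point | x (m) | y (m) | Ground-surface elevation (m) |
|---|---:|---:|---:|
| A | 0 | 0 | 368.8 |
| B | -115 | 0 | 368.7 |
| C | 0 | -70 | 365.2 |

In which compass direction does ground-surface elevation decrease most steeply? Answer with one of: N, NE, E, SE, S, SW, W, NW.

S

∂z/∂x = (368.7 − 368.8) / (-115 − 0) = +0.0008696
∂z/∂y = (365.2 − 368.8) / (-70 − 0) = +0.05143
Steepest decrease is along −∇f = (-0.0008696 E, -0.05143 N) → south.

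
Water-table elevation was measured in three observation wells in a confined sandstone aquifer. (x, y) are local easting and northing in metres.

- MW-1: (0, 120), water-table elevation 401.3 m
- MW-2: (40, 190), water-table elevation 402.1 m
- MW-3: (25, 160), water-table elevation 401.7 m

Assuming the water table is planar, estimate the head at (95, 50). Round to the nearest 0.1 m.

Taking MW-1 as reference: MW-2−MW-1 = (40, 70, +0.8); MW-3−MW-1 = (25, 40, +0.4).
Determinant of the coordinate differences = 40·40 − 25·70 = -150.
∂h/∂x = [(+0.8)·40 − (+0.4)·70] / -150 = -0.02667
∂h/∂y = [40·(+0.4) − 25·(+0.8)] / -150 = +0.02667
h(95, 50) = 401.3 + (-0.02667)·(95) + (+0.02667)·(-70) = 401.3 -2.533 -1.867 = 396.900 m.

396.9 m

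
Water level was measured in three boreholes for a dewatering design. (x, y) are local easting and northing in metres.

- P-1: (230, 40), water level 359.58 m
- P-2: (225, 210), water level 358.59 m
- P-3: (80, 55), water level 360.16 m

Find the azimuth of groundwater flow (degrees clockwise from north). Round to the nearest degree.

037°

Differences from P-1: to P-2 (Δx, Δy, Δh) = (-5, 170, -0.99); to P-3 = (-150, 15, +0.58).
Determinant of the coordinate differences = (-5)·15 − (-150)·170 = 25425.
∂h/∂x = [(-0.99)·15 − (+0.58)·170] / 25425 = -0.004462
∂h/∂y = [(-5)·(+0.58) − (-150)·(-0.99)] / 25425 = -0.005955
Flow direction (−∇h) has components (+0.004462 E, +0.005955 N).
Azimuth = atan2(E, N) = atan2(+0.004462, +0.005955) = 36.8° ≈ 037°.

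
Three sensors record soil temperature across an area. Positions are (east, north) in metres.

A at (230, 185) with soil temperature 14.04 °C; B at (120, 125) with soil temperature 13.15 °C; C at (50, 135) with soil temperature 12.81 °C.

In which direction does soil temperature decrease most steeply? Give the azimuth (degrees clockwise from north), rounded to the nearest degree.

230°

Taking A as reference: B−A = (-110, -60, -0.89); C−A = (-180, -50, -1.23).
Solve a·Δx + b·Δy = ΔT: det = (-110)·(-50) − (-180)·(-60) = -5300.
∂T/∂x = [(-0.89)·(-50) − (-1.23)·(-60)] / -5300 = +0.005528
∂T/∂y = [(-110)·(-1.23) − (-180)·(-0.89)] / -5300 = +0.004698
Steepest decrease is along −∇f: components (-0.005528 E, -0.004698 N).
Azimuth = atan2(-0.005528, -0.004698) = 229.6° ≈ 230°.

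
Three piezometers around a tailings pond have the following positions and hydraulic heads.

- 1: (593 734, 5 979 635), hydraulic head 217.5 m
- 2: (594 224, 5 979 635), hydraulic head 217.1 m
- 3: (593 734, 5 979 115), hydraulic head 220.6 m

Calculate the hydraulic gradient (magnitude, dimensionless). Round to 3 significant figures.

∂h/∂x = (217.1 − 217.5) / (594224 − 593734) = -0.0008163
∂h/∂y = (220.6 − 217.5) / (5979115 − 5979635) = -0.005962
|∇h| = √(-0.0008163² + -0.005962²) = 0.006018

0.00602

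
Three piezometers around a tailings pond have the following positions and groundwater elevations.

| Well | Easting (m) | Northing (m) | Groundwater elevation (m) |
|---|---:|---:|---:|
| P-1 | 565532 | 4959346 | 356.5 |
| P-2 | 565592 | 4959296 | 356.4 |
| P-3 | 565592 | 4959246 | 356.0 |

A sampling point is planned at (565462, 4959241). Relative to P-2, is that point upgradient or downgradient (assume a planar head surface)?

downgradient

Three-point gradient (reference P-1): Δ to P-2 = (60, -50, -0.1), Δ to P-3 = (60, -100, -0.5).
∂h/∂x = +0.005000, ∂h/∂y = +0.008000 (det = -3000).
Head at (565462, 4959241) = 356.5 + (+0.005000)·(-70) + (+0.008000)·(-105) = 355.31 m.
That is lower than the 356.4 m at P-2, so the point is downgradient.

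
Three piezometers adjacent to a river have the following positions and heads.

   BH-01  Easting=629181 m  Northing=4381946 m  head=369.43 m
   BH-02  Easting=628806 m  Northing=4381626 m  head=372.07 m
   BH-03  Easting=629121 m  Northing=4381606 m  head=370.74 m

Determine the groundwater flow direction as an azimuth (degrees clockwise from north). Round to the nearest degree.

Differences from BH-01: to BH-02 (Δx, Δy, Δh) = (-375, -320, +2.64); to BH-03 = (-60, -340, +1.31).
Solve a·Δx + b·Δy = Δh: det = (-375)·(-340) − (-60)·(-320) = 108300.
∂h/∂x = [(+2.64)·(-340) − (+1.31)·(-320)] / 108300 = -0.004417
∂h/∂y = [(-375)·(+1.31) − (-60)·(+2.64)] / 108300 = -0.003073
Flow direction (−∇h) has components (+0.004417 E, +0.003073 N).
Azimuth = atan2(E, N) = atan2(+0.004417, +0.003073) = 55.2° ≈ 055°.

055°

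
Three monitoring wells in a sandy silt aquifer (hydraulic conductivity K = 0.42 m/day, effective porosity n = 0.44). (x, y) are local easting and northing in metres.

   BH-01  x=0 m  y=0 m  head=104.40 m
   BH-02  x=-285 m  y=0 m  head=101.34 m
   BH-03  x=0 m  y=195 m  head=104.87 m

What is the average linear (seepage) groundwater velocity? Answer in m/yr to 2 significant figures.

3.8 m/yr

∂h/∂x = (101.34 − 104.40) / (-285 − 0) = +0.01074
∂h/∂y = (104.87 − 104.40) / (195 − 0) = +0.002410
|∇h| = √(0.01074² + 0.002410²) = 0.01101
Seepage velocity v = K·i/n = 0.42 × 0.01101 / 0.44 = 0.01051 m/day = 3.839 m/yr.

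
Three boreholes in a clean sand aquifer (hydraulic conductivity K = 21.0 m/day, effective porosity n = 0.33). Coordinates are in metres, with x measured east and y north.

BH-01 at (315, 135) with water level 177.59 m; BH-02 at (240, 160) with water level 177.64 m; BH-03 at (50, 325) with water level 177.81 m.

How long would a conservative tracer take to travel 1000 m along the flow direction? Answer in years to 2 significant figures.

Taking BH-01 as reference: BH-02−BH-01 = (-75, 25, +0.05); BH-03−BH-01 = (-265, 190, +0.22).
Solve a·Δx + b·Δy = Δh: det = (-75)·190 − (-265)·25 = -7625.
∂h/∂x = [(+0.05)·190 − (+0.22)·25] / -7625 = -0.0005246
∂h/∂y = [(-75)·(+0.22) − (-265)·(+0.05)] / -7625 = +0.0004262
|∇h| = √(-0.0005246² + 0.0004262²) = 0.0006759
Seepage velocity v = K·i/n = 21.0 × 0.0006759 / 0.33 = 0.04301 m/day.
t = 1000 / 0.04301 = 2.325e+04 days = 63.7 years.

64 years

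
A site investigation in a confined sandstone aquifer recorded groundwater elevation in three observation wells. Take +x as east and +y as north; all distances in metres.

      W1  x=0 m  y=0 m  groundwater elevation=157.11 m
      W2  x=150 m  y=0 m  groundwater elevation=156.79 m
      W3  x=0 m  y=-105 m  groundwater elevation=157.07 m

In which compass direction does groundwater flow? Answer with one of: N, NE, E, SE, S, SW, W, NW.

∂h/∂x = (156.79 − 157.11) / (150 − 0) = -0.002133
∂h/∂y = (157.07 − 157.11) / (-105 − 0) = +0.0003810
Flow = −∇h = (+0.002133 east, -0.0003810 north), which points east.

E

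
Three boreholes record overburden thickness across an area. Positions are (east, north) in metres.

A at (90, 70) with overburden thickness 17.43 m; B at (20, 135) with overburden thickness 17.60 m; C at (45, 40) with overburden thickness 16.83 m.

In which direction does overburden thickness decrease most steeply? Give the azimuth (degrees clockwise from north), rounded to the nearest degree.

214°

Differences from A: to B (Δx, Δy, Δh) = (-70, 65, +0.17); to C = (-45, -30, -0.60).
Solve a·Δx + b·Δy = Δd: det = (-70)·(-30) − (-45)·65 = 5025.
∂d/∂x = [(+0.17)·(-30) − (-0.60)·65] / 5025 = +0.006746
∂d/∂y = [(-70)·(-0.60) − (-45)·(+0.17)] / 5025 = +0.009881
Steepest decrease is along −∇f: components (-0.006746 E, -0.009881 N).
Azimuth = atan2(-0.006746, -0.009881) = 214.3° ≈ 214°.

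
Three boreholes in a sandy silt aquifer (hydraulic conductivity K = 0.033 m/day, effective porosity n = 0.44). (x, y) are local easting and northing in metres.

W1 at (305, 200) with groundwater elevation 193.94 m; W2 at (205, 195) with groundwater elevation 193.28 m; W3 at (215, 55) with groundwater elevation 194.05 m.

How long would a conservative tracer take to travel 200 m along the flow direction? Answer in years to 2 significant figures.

Taking W1 as reference: W2−W1 = (-100, -5, -0.66); W3−W1 = (-90, -145, +0.11).
Solve a·Δx + b·Δy = Δh: det = (-100)·(-145) − (-90)·(-5) = 14050.
∂h/∂x = [(-0.66)·(-145) − (+0.11)·(-5)] / 14050 = +0.006851
∂h/∂y = [(-100)·(+0.11) − (-90)·(-0.66)] / 14050 = -0.005011
|∇h| = √(0.006851² + -0.005011²) = 0.008488
Seepage velocity v = K·i/n = 0.033 × 0.008488 / 0.44 = 0.0006366 m/day.
t = 200 / 0.0006366 = 3.142e+05 days = 860 years.

860 years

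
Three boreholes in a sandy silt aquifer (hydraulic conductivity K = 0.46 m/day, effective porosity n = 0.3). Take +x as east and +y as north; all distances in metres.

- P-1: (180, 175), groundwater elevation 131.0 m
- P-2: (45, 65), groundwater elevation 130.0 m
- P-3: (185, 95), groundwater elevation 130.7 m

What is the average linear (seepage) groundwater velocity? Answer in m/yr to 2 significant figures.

With h = a·x + b·y + c and P-1 as origin, the differences give:
  (-135)·a + (-110)·b = -1.0
  5·a + (-80)·b = -0.3
Eliminate b (×(-80) and ×(-110), subtract): 11350·a = 47.00 → a = ∂h/∂x = +0.004141
Back-substitute: b = ∂h/∂y = +0.004009.
|∇h| = √(0.004141² + 0.004009²) = 0.005764
Seepage velocity v = K·i/n = 0.46 × 0.005764 / 0.3 = 0.008838 m/day = 3.228 m/yr.

3.2 m/yr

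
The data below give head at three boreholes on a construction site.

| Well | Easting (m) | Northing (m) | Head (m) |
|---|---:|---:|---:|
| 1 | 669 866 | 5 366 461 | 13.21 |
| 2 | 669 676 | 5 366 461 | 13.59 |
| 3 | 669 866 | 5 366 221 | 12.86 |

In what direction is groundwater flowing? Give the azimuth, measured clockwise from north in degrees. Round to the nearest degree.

∂h/∂x = (13.59 − 13.21) / (669676 − 669866) = -0.002000
∂h/∂y = (12.86 − 13.21) / (5366221 − 5366461) = +0.001458
Flow direction (−∇h) has components (+0.002000 E, -0.001458 N).
Azimuth = atan2(E, N) = atan2(+0.002000, -0.001458) = 126.1° ≈ 126°.

126°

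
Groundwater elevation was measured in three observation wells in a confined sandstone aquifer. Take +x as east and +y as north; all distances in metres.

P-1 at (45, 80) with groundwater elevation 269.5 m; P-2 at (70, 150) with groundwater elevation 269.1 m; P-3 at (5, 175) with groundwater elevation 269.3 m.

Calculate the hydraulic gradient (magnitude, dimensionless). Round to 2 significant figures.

Three-point gradient (reference P-1): Δ to P-2 = (25, 70, -0.4), Δ to P-3 = (-40, 95, -0.2).
∂h/∂x = -0.004638, ∂h/∂y = -0.004058 (det = 5175).
|∇h| = √(-0.004638² + -0.004058²) = 0.006163

0.0062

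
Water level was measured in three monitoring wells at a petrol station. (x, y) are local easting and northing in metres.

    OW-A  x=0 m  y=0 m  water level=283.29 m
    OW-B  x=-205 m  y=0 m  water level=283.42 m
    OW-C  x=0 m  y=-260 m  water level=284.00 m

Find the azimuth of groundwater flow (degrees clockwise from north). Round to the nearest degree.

013°

∂h/∂x = (283.42 − 283.29) / (-205 − 0) = -0.0006341
∂h/∂y = (284.00 − 283.29) / (-260 − 0) = -0.002731
Flow direction (−∇h) has components (+0.0006341 E, +0.002731 N).
Azimuth = atan2(E, N) = atan2(+0.0006341, +0.002731) = 13.1° ≈ 013°.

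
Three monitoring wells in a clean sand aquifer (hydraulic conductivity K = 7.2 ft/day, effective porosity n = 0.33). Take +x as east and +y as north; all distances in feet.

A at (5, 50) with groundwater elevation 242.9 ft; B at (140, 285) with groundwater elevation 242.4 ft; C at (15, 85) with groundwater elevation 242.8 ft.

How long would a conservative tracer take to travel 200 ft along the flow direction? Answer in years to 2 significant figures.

With h = a·x + b·y + c and A as origin, the differences give:
  135·a + 235·b = -0.5
  10·a + 35·b = -0.1
Eliminate b (×35 and ×235, subtract): 2375·a = 6.00 → a = ∂h/∂x = +0.002526
Back-substitute: b = ∂h/∂y = -0.003579.
|∇h| = √(0.002526² + -0.003579²) = 0.004381
Seepage velocity v = K·i/n = 7.2 × 0.004381 / 0.33 = 0.09559 ft/day.
t = 200 / 0.09559 = 2092 days = 5.73 years.

5.7 years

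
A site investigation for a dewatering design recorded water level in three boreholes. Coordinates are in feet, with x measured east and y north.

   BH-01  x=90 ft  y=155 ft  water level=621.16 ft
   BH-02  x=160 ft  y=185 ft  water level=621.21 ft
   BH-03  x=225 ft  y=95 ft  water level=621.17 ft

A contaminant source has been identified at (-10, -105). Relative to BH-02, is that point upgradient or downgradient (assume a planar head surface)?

downgradient

Differences from BH-01: to BH-02 (Δx, Δy, Δh) = (70, 30, +0.05); to BH-03 = (135, -60, +0.01).
Solve a·Δx + b·Δy = Δh: det = 70·(-60) − 135·30 = -8250.
∂h/∂x = [(+0.05)·(-60) − (+0.01)·30] / -8250 = +0.0004000
∂h/∂y = [70·(+0.01) − 135·(+0.05)] / -8250 = +0.0007333
Head at (-10, -105) = 621.16 + (+0.0004000)·(-100) + (+0.0007333)·(-260) = 620.93 ft.
That is lower than the 621.21 ft at BH-02, so the point is downgradient.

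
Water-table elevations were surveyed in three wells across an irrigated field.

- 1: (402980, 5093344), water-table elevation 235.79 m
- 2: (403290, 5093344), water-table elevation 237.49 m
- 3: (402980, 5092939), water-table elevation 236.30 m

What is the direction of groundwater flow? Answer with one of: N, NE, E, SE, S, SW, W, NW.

W

∂h/∂x = (237.49 − 235.79) / (403290 − 402980) = +0.005484
∂h/∂y = (236.30 − 235.79) / (5092939 − 5093344) = -0.001259
Flow = −∇h = (-0.005484 east, +0.001259 north), which points west.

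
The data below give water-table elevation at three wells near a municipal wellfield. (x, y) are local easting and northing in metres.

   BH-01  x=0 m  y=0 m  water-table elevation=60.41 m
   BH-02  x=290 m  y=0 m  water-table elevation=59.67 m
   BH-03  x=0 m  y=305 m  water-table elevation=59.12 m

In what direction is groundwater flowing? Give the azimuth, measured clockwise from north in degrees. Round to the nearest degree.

∂h/∂x = (59.67 − 60.41) / (290 − 0) = -0.002552
∂h/∂y = (59.12 − 60.41) / (305 − 0) = -0.004230
Flow direction (−∇h) has components (+0.002552 E, +0.004230 N).
Azimuth = atan2(E, N) = atan2(+0.002552, +0.004230) = 31.1° ≈ 031°.

031°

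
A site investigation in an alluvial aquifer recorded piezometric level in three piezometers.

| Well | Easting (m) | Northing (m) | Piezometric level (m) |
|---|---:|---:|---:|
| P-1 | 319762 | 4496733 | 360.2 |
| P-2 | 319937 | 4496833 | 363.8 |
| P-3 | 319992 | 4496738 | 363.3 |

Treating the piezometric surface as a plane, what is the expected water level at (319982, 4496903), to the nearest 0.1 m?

Three-point gradient (reference P-1): Δ to P-2 = (175, 100, +3.6), Δ to P-3 = (230, 5, +3.1).
∂h/∂x = +0.01320, ∂h/∂y = +0.01290 (det = -22125).
h(319982, 4496903) = 360.2 + (+0.01320)·(220) + (+0.01290)·(170) = 360.2 +2.904 +2.194 = 365.297 m.

365.3 m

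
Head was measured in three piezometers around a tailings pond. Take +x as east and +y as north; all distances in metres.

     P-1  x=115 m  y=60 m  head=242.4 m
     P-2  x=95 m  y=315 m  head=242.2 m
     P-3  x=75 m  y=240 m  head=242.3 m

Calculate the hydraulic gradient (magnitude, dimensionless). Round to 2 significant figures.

0.0018

Three-point gradient (reference P-1): Δ to P-2 = (-20, 255, -0.2), Δ to P-3 = (-40, 180, -0.1).
∂h/∂x = -0.001591, ∂h/∂y = -0.0009091 (det = 6600).
|∇h| = √(-0.001591² + -0.0009091²) = 0.001832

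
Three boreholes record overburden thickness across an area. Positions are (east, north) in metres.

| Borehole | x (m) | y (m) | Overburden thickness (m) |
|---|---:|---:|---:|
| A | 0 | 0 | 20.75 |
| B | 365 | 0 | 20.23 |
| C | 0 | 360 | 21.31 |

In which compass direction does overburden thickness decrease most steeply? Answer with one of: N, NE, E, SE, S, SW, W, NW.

SE

∂d/∂x = (20.23 − 20.75) / (365 − 0) = -0.001425
∂d/∂y = (21.31 − 20.75) / (360 − 0) = +0.001556
Steepest decrease is along −∇f = (+0.001425 E, -0.001556 N) → southeast.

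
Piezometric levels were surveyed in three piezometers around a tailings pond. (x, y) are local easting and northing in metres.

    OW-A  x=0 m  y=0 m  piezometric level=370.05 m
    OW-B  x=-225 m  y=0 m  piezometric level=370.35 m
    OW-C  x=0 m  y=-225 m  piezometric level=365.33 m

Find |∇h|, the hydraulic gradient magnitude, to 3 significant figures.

0.0210

∂h/∂x = (370.35 − 370.05) / (-225 − 0) = -0.001333
∂h/∂y = (365.33 − 370.05) / (-225 − 0) = +0.02098
|∇h| = √(-0.001333² + 0.02098²) = 0.02102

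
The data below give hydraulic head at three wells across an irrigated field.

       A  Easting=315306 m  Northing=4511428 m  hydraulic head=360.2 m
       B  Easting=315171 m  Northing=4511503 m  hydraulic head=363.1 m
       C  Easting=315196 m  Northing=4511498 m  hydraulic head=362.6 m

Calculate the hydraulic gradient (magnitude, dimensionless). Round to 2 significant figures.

With h = a·x + b·y + c and A as origin, the differences give:
  (-135)·a + 75·b = +2.9
  (-110)·a + 70·b = +2.4
Eliminate b (×70 and ×75, subtract): -1200·a = 23.00 → a = ∂h/∂x = -0.01917
Back-substitute: b = ∂h/∂y = +0.004167.
|∇h| = √(-0.01917² + 0.004167²) = 0.01962

0.020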